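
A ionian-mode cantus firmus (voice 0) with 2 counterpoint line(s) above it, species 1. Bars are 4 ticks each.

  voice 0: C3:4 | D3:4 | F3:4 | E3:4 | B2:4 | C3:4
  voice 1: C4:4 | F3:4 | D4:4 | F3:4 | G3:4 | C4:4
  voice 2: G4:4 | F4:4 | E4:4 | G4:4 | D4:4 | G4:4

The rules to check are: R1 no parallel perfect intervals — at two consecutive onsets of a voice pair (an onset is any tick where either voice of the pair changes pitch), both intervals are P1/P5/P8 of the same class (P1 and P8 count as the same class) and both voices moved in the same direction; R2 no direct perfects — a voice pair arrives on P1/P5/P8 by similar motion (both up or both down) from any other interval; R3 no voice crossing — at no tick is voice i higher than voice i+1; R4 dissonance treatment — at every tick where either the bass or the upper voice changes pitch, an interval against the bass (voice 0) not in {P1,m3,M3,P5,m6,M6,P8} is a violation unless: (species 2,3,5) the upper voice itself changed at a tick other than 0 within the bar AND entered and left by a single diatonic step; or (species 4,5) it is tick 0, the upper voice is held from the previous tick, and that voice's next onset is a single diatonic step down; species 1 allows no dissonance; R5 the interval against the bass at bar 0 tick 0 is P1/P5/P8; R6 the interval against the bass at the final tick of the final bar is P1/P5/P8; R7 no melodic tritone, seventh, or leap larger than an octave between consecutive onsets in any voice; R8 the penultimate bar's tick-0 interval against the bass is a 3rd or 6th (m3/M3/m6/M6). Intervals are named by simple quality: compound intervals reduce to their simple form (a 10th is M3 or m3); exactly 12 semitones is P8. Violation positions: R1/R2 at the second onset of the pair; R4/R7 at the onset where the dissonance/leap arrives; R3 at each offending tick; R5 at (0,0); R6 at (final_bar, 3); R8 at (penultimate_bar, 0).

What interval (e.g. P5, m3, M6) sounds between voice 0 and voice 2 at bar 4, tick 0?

m3

voice 0=B2 voice 2=D4 -> m3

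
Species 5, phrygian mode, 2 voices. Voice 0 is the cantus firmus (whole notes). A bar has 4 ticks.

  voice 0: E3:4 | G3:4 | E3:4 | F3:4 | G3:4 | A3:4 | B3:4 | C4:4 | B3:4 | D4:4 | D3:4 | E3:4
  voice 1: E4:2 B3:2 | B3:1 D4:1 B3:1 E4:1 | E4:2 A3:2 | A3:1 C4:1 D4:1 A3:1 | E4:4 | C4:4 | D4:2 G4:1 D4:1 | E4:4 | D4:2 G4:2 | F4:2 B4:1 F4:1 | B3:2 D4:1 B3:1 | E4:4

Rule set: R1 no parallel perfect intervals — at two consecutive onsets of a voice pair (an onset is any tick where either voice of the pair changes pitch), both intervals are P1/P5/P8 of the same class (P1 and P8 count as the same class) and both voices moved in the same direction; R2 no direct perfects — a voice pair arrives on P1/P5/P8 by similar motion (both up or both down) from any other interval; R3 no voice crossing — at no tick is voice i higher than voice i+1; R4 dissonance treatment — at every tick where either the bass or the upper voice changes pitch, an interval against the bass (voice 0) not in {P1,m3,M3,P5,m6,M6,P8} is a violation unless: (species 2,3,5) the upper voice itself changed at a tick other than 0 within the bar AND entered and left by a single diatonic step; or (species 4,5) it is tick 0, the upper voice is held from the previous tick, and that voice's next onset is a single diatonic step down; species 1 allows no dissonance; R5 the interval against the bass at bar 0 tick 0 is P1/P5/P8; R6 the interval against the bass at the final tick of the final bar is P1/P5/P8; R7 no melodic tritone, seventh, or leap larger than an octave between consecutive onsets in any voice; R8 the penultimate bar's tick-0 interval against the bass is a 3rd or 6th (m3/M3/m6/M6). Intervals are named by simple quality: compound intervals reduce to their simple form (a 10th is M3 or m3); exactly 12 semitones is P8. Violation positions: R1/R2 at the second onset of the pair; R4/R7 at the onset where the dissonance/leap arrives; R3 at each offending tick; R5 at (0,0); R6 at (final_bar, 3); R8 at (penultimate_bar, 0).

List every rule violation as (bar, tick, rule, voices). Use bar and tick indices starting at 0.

bar 0: v0=E3 v1=E4 downbeat P8
bar 1: v0=G3 v1=B3 downbeat M3
bar 2: v0=E3 v1=E4 downbeat P8
bar 3: v0=F3 v1=A3 downbeat M3
bar 4: v0=G3 v1=E4 downbeat M6
bar 5: v0=A3 v1=C4 downbeat m3
bar 6: v0=B3 v1=D4 downbeat m3
bar 7: v0=C4 v1=E4 downbeat M3
bar 8: v0=B3 v1=D4 downbeat m3
bar 9: v0=D4 v1=F4 downbeat m3
bar 10: v0=D3 v1=B3 downbeat M6
bar 11: v0=E3 v1=E4 downbeat P8
  -> R4 @ bar 2 tick 2 v(0, 1): E3/A3 P4 untreated
  -> R7 @ bar 9 tick 2 v(1,): F4->B4 leap 6st
  -> R7 @ bar 9 tick 3 v(1,): B4->F4 leap 6st
  -> R7 @ bar 10 tick 0 v(1,): F4->B3 leap 6st
  -> R2 @ bar 11 tick 0 v(0, 1): D3/B3 M6 -> E3/E4 P8 similar

(2, 2, R4, (0, 1))
(9, 2, R7, (1,))
(9, 3, R7, (1,))
(10, 0, R7, (1,))
(11, 0, R2, (0, 1))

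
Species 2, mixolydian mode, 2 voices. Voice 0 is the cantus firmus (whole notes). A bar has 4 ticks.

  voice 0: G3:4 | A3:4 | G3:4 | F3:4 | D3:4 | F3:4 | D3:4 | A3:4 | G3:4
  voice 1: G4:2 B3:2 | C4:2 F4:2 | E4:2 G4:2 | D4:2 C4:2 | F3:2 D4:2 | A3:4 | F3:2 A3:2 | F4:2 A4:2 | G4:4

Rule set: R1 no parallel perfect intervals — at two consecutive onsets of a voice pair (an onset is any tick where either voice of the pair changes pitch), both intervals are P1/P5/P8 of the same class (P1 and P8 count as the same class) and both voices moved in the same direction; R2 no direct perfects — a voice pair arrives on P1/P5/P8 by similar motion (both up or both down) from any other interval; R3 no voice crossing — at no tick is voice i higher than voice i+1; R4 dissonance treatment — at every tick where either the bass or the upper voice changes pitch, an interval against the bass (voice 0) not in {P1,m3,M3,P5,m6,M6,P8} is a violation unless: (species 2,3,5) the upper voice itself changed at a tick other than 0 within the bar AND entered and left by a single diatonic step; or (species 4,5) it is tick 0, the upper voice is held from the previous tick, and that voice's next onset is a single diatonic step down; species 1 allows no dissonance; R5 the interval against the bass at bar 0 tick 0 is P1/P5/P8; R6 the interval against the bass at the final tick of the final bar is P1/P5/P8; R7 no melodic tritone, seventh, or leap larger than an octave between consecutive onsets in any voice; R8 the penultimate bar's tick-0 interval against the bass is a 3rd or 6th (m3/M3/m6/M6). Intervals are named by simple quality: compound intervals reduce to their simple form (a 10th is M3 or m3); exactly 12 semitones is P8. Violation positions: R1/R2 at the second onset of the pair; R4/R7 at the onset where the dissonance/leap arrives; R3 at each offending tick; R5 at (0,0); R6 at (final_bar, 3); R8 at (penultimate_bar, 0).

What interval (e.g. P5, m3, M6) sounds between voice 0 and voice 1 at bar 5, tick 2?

voice 0=F3 voice 1=A3 -> M3

M3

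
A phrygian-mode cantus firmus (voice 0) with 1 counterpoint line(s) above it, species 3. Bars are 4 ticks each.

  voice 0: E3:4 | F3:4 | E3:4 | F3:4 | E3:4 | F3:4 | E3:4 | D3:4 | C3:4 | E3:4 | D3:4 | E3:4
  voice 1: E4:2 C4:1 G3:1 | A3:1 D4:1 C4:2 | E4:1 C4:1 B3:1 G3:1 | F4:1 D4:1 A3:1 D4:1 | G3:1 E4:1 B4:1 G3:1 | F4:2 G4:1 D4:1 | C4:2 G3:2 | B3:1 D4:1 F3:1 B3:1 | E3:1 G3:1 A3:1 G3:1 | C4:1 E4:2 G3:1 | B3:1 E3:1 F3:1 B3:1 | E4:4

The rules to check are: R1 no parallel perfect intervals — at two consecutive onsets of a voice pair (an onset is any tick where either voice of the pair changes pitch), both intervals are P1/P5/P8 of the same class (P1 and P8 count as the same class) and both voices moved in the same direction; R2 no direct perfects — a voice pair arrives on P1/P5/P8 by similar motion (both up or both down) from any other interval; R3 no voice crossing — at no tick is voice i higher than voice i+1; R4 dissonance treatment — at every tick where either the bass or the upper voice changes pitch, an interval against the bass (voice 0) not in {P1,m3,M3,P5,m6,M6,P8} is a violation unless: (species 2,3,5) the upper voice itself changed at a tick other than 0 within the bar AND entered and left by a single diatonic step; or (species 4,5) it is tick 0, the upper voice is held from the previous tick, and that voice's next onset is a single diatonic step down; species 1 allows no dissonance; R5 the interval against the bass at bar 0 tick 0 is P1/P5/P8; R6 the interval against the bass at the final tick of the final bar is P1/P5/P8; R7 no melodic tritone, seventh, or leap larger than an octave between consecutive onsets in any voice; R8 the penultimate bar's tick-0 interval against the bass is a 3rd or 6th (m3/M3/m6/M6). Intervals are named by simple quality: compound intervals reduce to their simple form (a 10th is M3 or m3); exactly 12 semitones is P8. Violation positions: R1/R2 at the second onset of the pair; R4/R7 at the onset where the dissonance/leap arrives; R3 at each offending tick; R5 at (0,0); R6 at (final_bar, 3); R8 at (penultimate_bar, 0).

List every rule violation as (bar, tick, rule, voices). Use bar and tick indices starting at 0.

(3, 0, R2, (0, 1))
(3, 0, R7, (1,))
(4, 3, R7, (1,))
(5, 0, R2, (0, 1))
(5, 0, R7, (1,))
(5, 2, R4, (0, 1))
(7, 3, R7, (1,))
(10, 1, R4, (0, 1))
(10, 3, R7, (1,))
(11, 0, R2, (0, 1))

bar 0: v0=E3 v1=E4 downbeat P8
bar 1: v0=F3 v1=A3 downbeat M3
bar 2: v0=E3 v1=E4 downbeat P8
bar 3: v0=F3 v1=F4 downbeat P8
bar 4: v0=E3 v1=G3 downbeat m3
bar 5: v0=F3 v1=F4 downbeat P8
bar 6: v0=E3 v1=C4 downbeat m6
bar 7: v0=D3 v1=B3 downbeat M6
bar 8: v0=C3 v1=E3 downbeat M3
bar 9: v0=E3 v1=C4 downbeat m6
bar 10: v0=D3 v1=B3 downbeat M6
bar 11: v0=E3 v1=E4 downbeat P8
  -> R2 @ bar 3 tick 0 v(0, 1): E3/G3 m3 -> F3/F4 P8 similar
  -> R7 @ bar 3 tick 0 v(1,): G3->F4 leap 10st
  -> R7 @ bar 4 tick 3 v(1,): B4->G3 leap 16st
  -> R2 @ bar 5 tick 0 v(0, 1): E3/G3 m3 -> F3/F4 P8 similar
  -> R7 @ bar 5 tick 0 v(1,): G3->F4 leap 10st
  -> R4 @ bar 5 tick 2 v(0, 1): F3/G4 M2 untreated
  -> R7 @ bar 7 tick 3 v(1,): F3->B3 leap 6st
  -> R4 @ bar 10 tick 1 v(0, 1): D3/E3 M2 untreated
  -> R7 @ bar 10 tick 3 v(1,): F3->B3 leap 6st
  -> R2 @ bar 11 tick 0 v(0, 1): D3/B3 M6 -> E3/E4 P8 similar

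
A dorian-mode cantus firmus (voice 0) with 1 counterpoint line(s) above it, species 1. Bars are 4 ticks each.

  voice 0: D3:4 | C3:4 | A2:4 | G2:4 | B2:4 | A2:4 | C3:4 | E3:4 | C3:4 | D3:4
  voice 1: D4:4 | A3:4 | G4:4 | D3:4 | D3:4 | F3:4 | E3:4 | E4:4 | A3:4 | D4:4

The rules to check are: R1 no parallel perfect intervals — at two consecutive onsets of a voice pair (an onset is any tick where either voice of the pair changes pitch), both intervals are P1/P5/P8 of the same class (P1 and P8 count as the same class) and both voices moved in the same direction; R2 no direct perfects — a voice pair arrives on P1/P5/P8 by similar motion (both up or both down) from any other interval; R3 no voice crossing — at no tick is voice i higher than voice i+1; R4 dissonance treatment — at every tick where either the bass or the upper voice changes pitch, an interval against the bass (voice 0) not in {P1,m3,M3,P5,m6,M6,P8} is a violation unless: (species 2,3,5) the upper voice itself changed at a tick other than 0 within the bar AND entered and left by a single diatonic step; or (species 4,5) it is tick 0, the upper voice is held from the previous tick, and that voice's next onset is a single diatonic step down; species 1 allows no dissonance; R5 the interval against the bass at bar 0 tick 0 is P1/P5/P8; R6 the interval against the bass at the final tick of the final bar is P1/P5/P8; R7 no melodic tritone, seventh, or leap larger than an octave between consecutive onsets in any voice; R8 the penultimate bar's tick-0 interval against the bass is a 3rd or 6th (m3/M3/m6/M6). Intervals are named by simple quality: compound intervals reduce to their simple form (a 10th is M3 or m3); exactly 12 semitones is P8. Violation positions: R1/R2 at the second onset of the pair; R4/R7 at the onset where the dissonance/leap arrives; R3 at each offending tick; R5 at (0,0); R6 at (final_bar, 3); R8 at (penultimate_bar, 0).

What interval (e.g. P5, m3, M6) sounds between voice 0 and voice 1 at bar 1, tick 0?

M6

voice 0=C3 voice 1=A3 -> M6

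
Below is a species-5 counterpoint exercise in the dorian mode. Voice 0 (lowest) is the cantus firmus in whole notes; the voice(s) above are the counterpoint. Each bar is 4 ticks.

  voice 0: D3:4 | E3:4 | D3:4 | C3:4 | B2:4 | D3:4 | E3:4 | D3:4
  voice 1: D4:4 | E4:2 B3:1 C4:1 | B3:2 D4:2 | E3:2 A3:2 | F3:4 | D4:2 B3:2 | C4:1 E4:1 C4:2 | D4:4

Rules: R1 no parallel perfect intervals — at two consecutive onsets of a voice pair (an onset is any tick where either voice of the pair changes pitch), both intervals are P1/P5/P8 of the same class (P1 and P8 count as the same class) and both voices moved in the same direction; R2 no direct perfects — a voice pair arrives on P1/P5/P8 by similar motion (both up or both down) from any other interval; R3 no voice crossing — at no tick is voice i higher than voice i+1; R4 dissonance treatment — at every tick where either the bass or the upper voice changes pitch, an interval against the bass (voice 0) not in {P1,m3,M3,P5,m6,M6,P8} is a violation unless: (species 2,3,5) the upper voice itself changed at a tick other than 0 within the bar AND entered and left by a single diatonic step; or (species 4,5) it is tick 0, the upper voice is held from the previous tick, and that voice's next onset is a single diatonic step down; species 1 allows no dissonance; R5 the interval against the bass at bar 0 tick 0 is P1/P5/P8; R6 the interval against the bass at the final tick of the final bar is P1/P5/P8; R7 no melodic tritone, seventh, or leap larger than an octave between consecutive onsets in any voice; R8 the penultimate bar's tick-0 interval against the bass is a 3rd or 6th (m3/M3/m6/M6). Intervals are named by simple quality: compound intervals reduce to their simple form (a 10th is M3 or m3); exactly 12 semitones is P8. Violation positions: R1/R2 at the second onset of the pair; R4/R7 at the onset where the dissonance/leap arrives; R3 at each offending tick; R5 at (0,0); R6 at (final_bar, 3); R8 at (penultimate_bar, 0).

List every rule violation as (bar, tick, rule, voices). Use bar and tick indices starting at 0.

(1, 0, R1, (0, 1))
(3, 0, R7, (1,))
(4, 0, R4, (0, 1))
(5, 0, R2, (0, 1))

bar 0: v0=D3 v1=D4 downbeat P8
bar 1: v0=E3 v1=E4 downbeat P8
bar 2: v0=D3 v1=B3 downbeat M6
bar 3: v0=C3 v1=E3 downbeat M3
bar 4: v0=B2 v1=F3 downbeat TT
bar 5: v0=D3 v1=D4 downbeat P8
bar 6: v0=E3 v1=C4 downbeat m6
bar 7: v0=D3 v1=D4 downbeat P8
  -> R1 @ bar 1 tick 0 v(0, 1): D3/D4 P8 -> E3/E4 P8 similar
  -> R7 @ bar 3 tick 0 v(1,): D4->E3 leap 10st
  -> R4 @ bar 4 tick 0 v(0, 1): B2/F3 TT untreated
  -> R2 @ bar 5 tick 0 v(0, 1): B2/F3 TT -> D3/D4 P8 similar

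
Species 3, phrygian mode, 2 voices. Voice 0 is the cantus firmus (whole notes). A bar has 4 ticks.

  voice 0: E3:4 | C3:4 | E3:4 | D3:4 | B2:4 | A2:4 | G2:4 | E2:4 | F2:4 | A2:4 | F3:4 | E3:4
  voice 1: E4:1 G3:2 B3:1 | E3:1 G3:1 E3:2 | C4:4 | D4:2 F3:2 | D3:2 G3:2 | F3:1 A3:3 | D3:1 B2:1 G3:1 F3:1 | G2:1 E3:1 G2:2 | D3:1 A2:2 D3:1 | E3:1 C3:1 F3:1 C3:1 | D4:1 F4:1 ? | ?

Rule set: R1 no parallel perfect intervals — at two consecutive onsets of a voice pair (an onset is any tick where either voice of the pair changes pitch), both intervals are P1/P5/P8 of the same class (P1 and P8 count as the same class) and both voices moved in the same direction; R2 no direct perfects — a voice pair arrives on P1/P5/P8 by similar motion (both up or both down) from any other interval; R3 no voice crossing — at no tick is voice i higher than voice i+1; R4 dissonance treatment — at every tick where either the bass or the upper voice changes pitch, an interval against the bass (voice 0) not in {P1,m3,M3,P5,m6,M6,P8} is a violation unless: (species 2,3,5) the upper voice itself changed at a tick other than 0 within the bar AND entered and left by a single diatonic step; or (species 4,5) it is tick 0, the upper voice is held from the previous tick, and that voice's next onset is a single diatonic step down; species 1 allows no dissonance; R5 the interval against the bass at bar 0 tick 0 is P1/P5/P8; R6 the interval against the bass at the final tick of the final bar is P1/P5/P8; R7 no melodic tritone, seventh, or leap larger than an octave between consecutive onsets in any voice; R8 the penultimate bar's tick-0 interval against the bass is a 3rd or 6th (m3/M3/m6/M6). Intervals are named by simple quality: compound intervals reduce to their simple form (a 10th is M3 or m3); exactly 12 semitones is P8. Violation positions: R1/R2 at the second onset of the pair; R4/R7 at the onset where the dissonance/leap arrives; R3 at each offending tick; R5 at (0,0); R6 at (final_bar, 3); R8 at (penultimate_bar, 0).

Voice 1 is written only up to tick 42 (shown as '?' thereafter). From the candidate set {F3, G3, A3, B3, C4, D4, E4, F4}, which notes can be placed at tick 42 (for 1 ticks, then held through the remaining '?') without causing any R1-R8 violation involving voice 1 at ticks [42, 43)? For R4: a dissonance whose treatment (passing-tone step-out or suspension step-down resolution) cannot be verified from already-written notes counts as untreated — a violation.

F3: legal
G3: violates R4,R7
A3: legal
B3: violates R4,R7
C4: legal
D4: legal
E4: violates R4
F4: legal

{A3, C4, D4, F3, F4}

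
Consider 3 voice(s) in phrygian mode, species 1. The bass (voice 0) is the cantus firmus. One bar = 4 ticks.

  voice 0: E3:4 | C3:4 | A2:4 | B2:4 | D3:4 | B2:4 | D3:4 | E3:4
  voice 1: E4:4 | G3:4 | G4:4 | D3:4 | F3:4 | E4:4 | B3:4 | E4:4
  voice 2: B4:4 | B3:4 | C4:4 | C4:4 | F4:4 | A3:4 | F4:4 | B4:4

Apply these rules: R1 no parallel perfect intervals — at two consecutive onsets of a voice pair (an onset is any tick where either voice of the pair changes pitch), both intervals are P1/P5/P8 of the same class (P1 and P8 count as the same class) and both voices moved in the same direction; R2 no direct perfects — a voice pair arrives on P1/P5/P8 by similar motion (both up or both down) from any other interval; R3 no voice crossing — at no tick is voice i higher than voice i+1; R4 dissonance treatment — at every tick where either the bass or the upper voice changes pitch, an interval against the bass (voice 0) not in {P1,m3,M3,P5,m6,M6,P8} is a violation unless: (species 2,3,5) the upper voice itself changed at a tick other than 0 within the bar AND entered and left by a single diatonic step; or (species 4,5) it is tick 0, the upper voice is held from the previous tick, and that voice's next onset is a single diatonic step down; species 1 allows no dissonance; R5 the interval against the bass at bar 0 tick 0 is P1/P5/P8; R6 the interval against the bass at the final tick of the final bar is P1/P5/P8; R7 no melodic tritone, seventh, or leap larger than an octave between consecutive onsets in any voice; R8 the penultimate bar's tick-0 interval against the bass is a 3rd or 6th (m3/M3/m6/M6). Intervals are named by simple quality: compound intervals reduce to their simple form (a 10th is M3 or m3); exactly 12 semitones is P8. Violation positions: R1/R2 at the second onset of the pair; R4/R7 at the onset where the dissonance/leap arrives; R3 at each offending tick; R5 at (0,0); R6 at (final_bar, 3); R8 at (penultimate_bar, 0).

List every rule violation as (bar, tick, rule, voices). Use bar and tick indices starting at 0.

bar 0: v0=E3 v1=E4 v2=B4 downbeat P5
bar 1: v0=C3 v1=G3 v2=B3 downbeat M7
bar 2: v0=A2 v1=G4 v2=C4 downbeat m3
bar 3: v0=B2 v1=D3 v2=C4 downbeat m2
bar 4: v0=D3 v1=F3 v2=F4 downbeat m3
bar 5: v0=B2 v1=E4 v2=A3 downbeat m7
bar 6: v0=D3 v1=B3 v2=F4 downbeat m3
bar 7: v0=E3 v1=E4 v2=B4 downbeat P5
  -> R2 @ bar 1 tick 0 v(0, 1): E3/E4 P8 -> C3/G3 P5 similar
  -> R4 @ bar 1 tick 0 v(0, 2): C3/B3 M7 untreated
  -> R2 @ bar 2 tick 0 v(1, 2): G3/B3 M3 -> G4/C4 P5 similar
  -> R3 @ bar 2 tick 0 v(1, 2): G4 above C4
  -> R4 @ bar 2 tick 0 v(0, 1): A2/G4 m7 untreated
  -> R3 @ bar 2 tick 1 v(1, 2): G4 above C4
  -> R3 @ bar 2 tick 2 v(1, 2): G4 above C4
  -> R3 @ bar 2 tick 3 v(1, 2): G4 above C4
  -> R4 @ bar 3 tick 0 v(0, 2): B2/C4 m2 untreated
  -> R7 @ bar 3 tick 0 v(1,): G4->D3 leap 17st
  -> R2 @ bar 4 tick 0 v(1, 2): D3/C4 m7 -> F3/F4 P8 similar
  -> R3 @ bar 5 tick 0 v(1, 2): E4 above A3
  -> R4 @ bar 5 tick 0 v(0, 1): B2/E4 P4 untreated
  -> R4 @ bar 5 tick 0 v(0, 2): B2/A3 m7 untreated
  -> R7 @ bar 5 tick 0 v(1,): F3->E4 leap 11st
  -> R3 @ bar 5 tick 1 v(1, 2): E4 above A3
  -> R3 @ bar 5 tick 2 v(1, 2): E4 above A3
  -> R3 @ bar 5 tick 3 v(1, 2): E4 above A3
  -> R2 @ bar 7 tick 0 v(0, 1): D3/B3 M6 -> E3/E4 P8 similar
  -> R2 @ bar 7 tick 0 v(0, 2): D3/F4 m3 -> E3/B4 P5 similar
  -> R2 @ bar 7 tick 0 v(1, 2): B3/F4 TT -> E4/B4 P5 similar
  -> R7 @ bar 7 tick 0 v(2,): F4->B4 leap 6st

(1, 0, R2, (0, 1))
(1, 0, R4, (0, 2))
(2, 0, R2, (1, 2))
(2, 0, R3, (1, 2))
(2, 0, R4, (0, 1))
(2, 1, R3, (1, 2))
(2, 2, R3, (1, 2))
(2, 3, R3, (1, 2))
(3, 0, R4, (0, 2))
(3, 0, R7, (1,))
(4, 0, R2, (1, 2))
(5, 0, R3, (1, 2))
(5, 0, R4, (0, 1))
(5, 0, R4, (0, 2))
(5, 0, R7, (1,))
(5, 1, R3, (1, 2))
(5, 2, R3, (1, 2))
(5, 3, R3, (1, 2))
(7, 0, R2, (0, 1))
(7, 0, R2, (0, 2))
(7, 0, R2, (1, 2))
(7, 0, R7, (2,))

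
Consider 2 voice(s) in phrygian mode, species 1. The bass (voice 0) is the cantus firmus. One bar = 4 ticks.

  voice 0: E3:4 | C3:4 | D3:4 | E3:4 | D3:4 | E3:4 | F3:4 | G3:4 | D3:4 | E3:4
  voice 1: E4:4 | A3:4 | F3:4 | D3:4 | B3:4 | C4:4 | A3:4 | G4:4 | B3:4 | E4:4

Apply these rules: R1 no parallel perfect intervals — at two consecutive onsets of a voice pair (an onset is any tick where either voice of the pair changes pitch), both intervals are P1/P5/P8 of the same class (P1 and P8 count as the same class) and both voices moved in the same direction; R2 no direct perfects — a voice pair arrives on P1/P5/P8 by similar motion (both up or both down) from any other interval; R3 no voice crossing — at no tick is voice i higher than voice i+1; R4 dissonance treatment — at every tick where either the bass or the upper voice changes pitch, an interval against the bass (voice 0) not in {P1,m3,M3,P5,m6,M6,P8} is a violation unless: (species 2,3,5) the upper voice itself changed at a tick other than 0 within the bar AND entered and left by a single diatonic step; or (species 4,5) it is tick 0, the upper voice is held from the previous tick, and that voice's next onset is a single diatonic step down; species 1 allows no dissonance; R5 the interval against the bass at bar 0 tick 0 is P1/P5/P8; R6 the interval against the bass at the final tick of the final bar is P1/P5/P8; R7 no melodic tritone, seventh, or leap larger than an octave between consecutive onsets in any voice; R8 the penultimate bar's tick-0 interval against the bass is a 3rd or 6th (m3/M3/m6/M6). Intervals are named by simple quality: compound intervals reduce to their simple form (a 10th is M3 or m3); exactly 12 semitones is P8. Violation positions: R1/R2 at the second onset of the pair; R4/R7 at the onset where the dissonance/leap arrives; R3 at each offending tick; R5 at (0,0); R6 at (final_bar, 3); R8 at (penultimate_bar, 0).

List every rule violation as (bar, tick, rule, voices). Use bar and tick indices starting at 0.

bar 0: v0=E3 v1=E4 downbeat P8
bar 1: v0=C3 v1=A3 downbeat M6
bar 2: v0=D3 v1=F3 downbeat m3
bar 3: v0=E3 v1=D3 downbeat M2
bar 4: v0=D3 v1=B3 downbeat M6
bar 5: v0=E3 v1=C4 downbeat m6
bar 6: v0=F3 v1=A3 downbeat M3
bar 7: v0=G3 v1=G4 downbeat P8
bar 8: v0=D3 v1=B3 downbeat M6
bar 9: v0=E3 v1=E4 downbeat P8
  -> R3 @ bar 3 tick 0 v(0, 1): E3 above D3
  -> R4 @ bar 3 tick 0 v(0, 1): E3/D3 M2 untreated
  -> R3 @ bar 3 tick 1 v(0, 1): E3 above D3
  -> R3 @ bar 3 tick 2 v(0, 1): E3 above D3
  -> R3 @ bar 3 tick 3 v(0, 1): E3 above D3
  -> R2 @ bar 7 tick 0 v(0, 1): F3/A3 M3 -> G3/G4 P8 similar
  -> R7 @ bar 7 tick 0 v(1,): A3->G4 leap 10st
  -> R2 @ bar 9 tick 0 v(0, 1): D3/B3 M6 -> E3/E4 P8 similar

(3, 0, R3, (0, 1))
(3, 0, R4, (0, 1))
(3, 1, R3, (0, 1))
(3, 2, R3, (0, 1))
(3, 3, R3, (0, 1))
(7, 0, R2, (0, 1))
(7, 0, R7, (1,))
(9, 0, R2, (0, 1))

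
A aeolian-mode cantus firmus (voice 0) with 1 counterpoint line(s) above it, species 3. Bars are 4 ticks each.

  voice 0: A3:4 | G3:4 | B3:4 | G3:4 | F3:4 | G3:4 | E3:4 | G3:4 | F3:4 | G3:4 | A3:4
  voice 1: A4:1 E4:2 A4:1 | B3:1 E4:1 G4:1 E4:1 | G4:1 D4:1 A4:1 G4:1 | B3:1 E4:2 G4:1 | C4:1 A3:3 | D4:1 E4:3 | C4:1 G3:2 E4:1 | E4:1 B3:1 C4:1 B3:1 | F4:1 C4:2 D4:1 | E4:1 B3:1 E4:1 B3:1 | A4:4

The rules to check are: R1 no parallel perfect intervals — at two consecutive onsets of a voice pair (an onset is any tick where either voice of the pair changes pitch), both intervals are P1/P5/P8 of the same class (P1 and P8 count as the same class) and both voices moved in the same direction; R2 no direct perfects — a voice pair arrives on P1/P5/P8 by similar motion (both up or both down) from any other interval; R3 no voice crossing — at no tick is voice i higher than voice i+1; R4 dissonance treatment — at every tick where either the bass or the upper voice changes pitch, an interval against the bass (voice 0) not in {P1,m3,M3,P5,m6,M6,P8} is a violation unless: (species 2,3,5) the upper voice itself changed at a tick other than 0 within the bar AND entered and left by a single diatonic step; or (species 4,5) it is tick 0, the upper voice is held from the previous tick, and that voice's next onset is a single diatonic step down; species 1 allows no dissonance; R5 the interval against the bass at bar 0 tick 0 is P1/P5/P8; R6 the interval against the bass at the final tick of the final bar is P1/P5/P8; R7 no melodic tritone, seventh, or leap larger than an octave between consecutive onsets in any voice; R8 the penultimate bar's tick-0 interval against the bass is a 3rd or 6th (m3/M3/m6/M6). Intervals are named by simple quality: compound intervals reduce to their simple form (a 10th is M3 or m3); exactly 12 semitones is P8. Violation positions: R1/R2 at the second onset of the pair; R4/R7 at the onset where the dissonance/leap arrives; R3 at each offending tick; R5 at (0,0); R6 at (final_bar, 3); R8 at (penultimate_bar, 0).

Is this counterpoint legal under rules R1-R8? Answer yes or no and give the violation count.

No (7 violations)

bar 0: v0=A3 v1=A4 (P8)
bar 1: v0=G3 v1=B3 (M3)
bar 2: v0=B3 v1=G4 (m6)
bar 3: v0=G3 v1=B3 (M3)
bar 4: v0=F3 v1=C4 (P5)
bar 5: v0=G3 v1=D4 (P5)
bar 6: v0=E3 v1=C4 (m6)
bar 7: v0=G3 v1=E4 (M6)
bar 8: v0=F3 v1=F4 (P8)
bar 9: v0=G3 v1=E4 (M6)
bar 10: v0=A3 v1=A4 (P8)
  R7 @ bar1.0: A4->B3 leap 10st
  R4 @ bar2.2: B3/A4 m7 untreated
  R2 @ bar4.0: G3/G4 P8 -> F3/C4 P5 similar
  R2 @ bar5.0: F3/A3 M3 -> G3/D4 P5 similar
  R7 @ bar8.0: B3->F4 leap 6st
  R2 @ bar10.0: G3/B3 M3 -> A3/A4 P8 similar
  R7 @ bar10.0: B3->A4 leap 10st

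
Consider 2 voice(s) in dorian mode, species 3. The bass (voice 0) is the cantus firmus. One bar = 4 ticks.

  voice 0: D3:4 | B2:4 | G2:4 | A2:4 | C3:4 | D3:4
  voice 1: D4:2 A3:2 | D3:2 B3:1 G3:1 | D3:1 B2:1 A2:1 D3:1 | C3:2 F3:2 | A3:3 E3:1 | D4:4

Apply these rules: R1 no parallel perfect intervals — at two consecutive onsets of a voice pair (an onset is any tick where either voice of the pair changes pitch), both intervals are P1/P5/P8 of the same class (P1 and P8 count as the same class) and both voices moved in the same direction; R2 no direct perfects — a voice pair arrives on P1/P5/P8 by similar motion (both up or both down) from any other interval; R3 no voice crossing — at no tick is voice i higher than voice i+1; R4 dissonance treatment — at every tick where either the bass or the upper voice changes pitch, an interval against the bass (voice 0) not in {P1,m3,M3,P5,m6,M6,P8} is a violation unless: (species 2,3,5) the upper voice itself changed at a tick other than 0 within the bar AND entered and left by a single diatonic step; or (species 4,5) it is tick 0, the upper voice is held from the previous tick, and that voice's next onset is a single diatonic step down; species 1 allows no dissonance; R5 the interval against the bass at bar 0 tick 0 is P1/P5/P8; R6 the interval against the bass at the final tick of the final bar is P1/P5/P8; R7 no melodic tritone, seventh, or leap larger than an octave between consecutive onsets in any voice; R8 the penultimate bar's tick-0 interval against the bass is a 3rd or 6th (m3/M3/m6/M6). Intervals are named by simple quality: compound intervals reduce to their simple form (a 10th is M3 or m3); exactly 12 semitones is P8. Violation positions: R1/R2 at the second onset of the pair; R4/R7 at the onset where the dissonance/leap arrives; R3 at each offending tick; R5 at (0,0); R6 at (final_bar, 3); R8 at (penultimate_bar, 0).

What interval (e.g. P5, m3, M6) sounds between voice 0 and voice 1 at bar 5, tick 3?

voice 0=D3 voice 1=D4 -> P8

P8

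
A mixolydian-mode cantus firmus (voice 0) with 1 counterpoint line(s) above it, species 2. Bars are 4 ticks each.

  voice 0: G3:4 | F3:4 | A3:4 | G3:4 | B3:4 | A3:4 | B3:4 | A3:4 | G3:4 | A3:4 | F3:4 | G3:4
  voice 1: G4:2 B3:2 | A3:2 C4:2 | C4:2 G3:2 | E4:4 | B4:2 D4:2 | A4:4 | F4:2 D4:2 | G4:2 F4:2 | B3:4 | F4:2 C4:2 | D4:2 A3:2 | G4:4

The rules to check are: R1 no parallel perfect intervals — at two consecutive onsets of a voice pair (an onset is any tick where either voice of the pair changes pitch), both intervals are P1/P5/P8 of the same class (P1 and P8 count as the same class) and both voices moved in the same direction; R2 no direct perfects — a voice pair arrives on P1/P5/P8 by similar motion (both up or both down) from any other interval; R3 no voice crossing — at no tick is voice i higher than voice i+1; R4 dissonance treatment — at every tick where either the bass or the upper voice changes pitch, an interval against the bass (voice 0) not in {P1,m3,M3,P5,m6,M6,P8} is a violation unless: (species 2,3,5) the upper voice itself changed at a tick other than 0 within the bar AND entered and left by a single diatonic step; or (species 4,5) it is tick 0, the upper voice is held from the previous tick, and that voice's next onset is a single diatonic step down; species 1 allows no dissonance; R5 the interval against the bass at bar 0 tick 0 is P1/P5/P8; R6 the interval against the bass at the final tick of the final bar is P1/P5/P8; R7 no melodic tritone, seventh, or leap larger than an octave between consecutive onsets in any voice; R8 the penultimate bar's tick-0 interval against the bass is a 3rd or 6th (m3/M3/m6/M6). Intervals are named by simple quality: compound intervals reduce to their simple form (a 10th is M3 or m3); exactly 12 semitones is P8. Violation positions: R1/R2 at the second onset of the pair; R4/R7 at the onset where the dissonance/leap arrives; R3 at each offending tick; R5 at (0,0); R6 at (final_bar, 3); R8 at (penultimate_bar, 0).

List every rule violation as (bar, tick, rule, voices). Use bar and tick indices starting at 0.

bar 0: v0=G3 v1=G4 downbeat P8
bar 1: v0=F3 v1=A3 downbeat M3
bar 2: v0=A3 v1=C4 downbeat m3
bar 3: v0=G3 v1=E4 downbeat M6
bar 4: v0=B3 v1=B4 downbeat P8
bar 5: v0=A3 v1=A4 downbeat P8
bar 6: v0=B3 v1=F4 downbeat TT
bar 7: v0=A3 v1=G4 downbeat m7
bar 8: v0=G3 v1=B3 downbeat M3
bar 9: v0=A3 v1=F4 downbeat m6
bar 10: v0=F3 v1=D4 downbeat M6
bar 11: v0=G3 v1=G4 downbeat P8
  -> R3 @ bar 2 tick 2 v(0, 1): A3 above G3
  -> R4 @ bar 2 tick 2 v(0, 1): A3/G3 M2 untreated
  -> R3 @ bar 2 tick 3 v(0, 1): A3 above G3
  -> R2 @ bar 4 tick 0 v(0, 1): G3/E4 M6 -> B3/B4 P8 similar
  -> R4 @ bar 6 tick 0 v(0, 1): B3/F4 TT untreated
  -> R4 @ bar 7 tick 0 v(0, 1): A3/G4 m7 untreated
  -> R7 @ bar 8 tick 0 v(1,): F4->B3 leap 6st
  -> R7 @ bar 9 tick 0 v(1,): B3->F4 leap 6st
  -> R2 @ bar 11 tick 0 v(0, 1): F3/A3 M3 -> G3/G4 P8 similar
  -> R7 @ bar 11 tick 0 v(1,): A3->G4 leap 10st

(2, 2, R3, (0, 1))
(2, 2, R4, (0, 1))
(2, 3, R3, (0, 1))
(4, 0, R2, (0, 1))
(6, 0, R4, (0, 1))
(7, 0, R4, (0, 1))
(8, 0, R7, (1,))
(9, 0, R7, (1,))
(11, 0, R2, (0, 1))
(11, 0, R7, (1,))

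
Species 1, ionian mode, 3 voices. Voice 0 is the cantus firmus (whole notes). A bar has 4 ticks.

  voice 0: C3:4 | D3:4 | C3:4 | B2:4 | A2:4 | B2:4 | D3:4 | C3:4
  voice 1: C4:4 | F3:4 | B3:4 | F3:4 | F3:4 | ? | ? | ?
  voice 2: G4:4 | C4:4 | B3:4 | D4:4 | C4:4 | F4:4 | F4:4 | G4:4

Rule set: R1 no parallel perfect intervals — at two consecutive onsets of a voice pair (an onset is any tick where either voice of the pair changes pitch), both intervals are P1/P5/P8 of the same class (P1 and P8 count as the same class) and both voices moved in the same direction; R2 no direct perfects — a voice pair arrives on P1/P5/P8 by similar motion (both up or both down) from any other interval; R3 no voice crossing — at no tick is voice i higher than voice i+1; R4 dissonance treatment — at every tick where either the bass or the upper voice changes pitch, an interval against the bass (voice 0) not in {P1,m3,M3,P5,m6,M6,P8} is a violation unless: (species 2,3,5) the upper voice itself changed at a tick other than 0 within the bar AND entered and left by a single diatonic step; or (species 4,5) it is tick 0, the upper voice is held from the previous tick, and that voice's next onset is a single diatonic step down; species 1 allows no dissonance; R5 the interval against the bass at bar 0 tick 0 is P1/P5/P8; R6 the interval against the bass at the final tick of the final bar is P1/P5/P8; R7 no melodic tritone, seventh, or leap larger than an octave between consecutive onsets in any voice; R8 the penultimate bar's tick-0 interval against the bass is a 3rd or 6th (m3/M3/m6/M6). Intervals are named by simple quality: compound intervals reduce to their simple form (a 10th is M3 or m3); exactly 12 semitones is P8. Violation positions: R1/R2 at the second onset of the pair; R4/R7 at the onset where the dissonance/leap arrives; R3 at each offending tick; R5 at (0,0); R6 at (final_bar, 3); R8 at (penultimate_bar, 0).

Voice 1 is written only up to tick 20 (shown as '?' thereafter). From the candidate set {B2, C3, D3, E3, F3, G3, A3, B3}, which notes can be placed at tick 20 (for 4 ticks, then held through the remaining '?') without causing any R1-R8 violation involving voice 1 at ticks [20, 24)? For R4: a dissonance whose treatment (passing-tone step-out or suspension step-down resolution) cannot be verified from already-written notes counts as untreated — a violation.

{D3, G3}

B2: violates R7
C3: violates R4
D3: legal
E3: violates R4
F3: violates R4
G3: legal
A3: violates R4
B3: violates R2,R7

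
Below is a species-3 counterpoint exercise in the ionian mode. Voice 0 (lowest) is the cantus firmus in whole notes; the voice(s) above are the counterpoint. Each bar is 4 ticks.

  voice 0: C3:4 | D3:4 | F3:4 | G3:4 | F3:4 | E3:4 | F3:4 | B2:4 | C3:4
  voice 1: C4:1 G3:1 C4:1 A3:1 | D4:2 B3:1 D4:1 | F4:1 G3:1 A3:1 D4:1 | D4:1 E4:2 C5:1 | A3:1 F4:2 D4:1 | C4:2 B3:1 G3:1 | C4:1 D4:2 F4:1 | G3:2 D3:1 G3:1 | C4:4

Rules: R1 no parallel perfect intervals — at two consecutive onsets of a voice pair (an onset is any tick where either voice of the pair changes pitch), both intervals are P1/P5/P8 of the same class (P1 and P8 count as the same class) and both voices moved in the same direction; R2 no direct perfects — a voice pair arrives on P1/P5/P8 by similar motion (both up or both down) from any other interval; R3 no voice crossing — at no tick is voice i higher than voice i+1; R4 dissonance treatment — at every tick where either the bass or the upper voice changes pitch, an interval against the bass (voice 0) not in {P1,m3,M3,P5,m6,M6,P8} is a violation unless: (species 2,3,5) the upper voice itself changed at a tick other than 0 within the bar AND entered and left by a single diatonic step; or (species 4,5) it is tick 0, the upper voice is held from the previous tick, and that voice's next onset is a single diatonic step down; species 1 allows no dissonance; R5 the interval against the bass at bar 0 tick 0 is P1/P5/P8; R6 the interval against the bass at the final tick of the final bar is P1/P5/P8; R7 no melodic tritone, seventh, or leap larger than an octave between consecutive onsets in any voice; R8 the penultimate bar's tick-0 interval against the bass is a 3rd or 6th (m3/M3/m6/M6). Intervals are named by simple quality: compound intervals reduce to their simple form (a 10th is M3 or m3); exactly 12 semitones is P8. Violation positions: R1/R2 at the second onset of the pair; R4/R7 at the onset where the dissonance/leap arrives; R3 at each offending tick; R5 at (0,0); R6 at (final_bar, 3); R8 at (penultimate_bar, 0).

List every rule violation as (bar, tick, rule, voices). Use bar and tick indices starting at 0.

bar 0: v0=C3 v1=C4 downbeat P8
bar 1: v0=D3 v1=D4 downbeat P8
bar 2: v0=F3 v1=F4 downbeat P8
bar 3: v0=G3 v1=D4 downbeat P5
bar 4: v0=F3 v1=A3 downbeat M3
bar 5: v0=E3 v1=C4 downbeat m6
bar 6: v0=F3 v1=C4 downbeat P5
bar 7: v0=B2 v1=G3 downbeat m6
bar 8: v0=C3 v1=C4 downbeat P8
  -> R2 @ bar 1 tick 0 v(0, 1): C3/A3 M6 -> D3/D4 P8 similar
  -> R1 @ bar 2 tick 0 v(0, 1): D3/D4 P8 -> F3/F4 P8 similar
  -> R4 @ bar 2 tick 1 v(0, 1): F3/G3 M2 untreated
  -> R7 @ bar 2 tick 1 v(1,): F4->G3 leap 10st
  -> R4 @ bar 3 tick 3 v(0, 1): G3/C5 P4 untreated
  -> R7 @ bar 4 tick 0 v(1,): C5->A3 leap 15st
  -> R2 @ bar 6 tick 0 v(0, 1): E3/G3 m3 -> F3/C4 P5 similar
  -> R7 @ bar 7 tick 0 v(0,): F3->B2 leap 6st
  -> R7 @ bar 7 tick 0 v(1,): F4->G3 leap 10st
  -> R2 @ bar 8 tick 0 v(0, 1): B2/G3 m6 -> C3/C4 P8 similar

(1, 0, R2, (0, 1))
(2, 0, R1, (0, 1))
(2, 1, R4, (0, 1))
(2, 1, R7, (1,))
(3, 3, R4, (0, 1))
(4, 0, R7, (1,))
(6, 0, R2, (0, 1))
(7, 0, R7, (0,))
(7, 0, R7, (1,))
(8, 0, R2, (0, 1))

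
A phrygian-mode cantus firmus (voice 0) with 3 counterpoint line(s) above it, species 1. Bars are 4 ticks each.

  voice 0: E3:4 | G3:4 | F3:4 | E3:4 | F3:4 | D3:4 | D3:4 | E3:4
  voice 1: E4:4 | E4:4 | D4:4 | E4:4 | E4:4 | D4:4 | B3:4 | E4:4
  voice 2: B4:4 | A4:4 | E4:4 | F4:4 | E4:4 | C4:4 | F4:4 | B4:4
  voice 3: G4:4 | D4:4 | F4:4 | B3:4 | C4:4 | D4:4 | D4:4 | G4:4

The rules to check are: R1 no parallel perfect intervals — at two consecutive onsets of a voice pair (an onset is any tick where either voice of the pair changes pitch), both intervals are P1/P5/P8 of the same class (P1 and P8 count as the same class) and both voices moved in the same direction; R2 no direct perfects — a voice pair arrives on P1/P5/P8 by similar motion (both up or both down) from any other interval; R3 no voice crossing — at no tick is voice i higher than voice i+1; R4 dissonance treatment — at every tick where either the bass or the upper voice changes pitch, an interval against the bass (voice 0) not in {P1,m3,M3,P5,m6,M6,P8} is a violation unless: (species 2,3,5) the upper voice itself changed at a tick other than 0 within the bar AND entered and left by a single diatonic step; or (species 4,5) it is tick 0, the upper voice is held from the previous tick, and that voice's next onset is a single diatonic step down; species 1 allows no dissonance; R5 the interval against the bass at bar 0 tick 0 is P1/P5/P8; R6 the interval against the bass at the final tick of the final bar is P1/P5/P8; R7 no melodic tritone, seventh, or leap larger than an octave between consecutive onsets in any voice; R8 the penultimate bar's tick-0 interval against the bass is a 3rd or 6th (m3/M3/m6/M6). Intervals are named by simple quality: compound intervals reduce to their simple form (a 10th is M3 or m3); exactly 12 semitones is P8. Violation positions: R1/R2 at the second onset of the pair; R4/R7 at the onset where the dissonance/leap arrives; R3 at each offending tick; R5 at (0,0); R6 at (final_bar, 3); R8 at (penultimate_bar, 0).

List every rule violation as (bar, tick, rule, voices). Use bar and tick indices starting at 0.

(0, 0, R3, (2, 3))
(0, 0, R5, (0, 3))
(0, 1, R3, (2, 3))
(0, 2, R3, (2, 3))
(0, 3, R3, (2, 3))
(1, 0, R2, (2, 3))
(1, 0, R3, (2, 3))
(1, 0, R4, (0, 2))
(1, 1, R3, (2, 3))
(1, 2, R3, (2, 3))
(1, 3, R3, (2, 3))
(2, 0, R4, (0, 2))
(3, 0, R2, (0, 3))
(3, 0, R3, (2, 3))
(3, 0, R4, (0, 2))
(3, 0, R7, (3,))
(3, 1, R3, (2, 3))
(3, 2, R3, (2, 3))
(3, 3, R3, (2, 3))
(4, 0, R1, (0, 3))
(4, 0, R3, (2, 3))
(4, 0, R4, (0, 1))
(4, 0, R4, (0, 2))
(4, 1, R3, (2, 3))
(4, 2, R3, (2, 3))
(4, 3, R3, (2, 3))
(5, 0, R2, (0, 1))
(5, 0, R3, (1, 2))
(5, 0, R4, (0, 2))
(5, 1, R3, (1, 2))
(5, 2, R3, (1, 2))
(5, 3, R3, (1, 2))
(6, 0, R3, (2, 3))
(6, 0, R8, (0, 3))
(6, 1, R3, (2, 3))
(6, 2, R3, (2, 3))
(6, 3, R3, (2, 3))
(7, 0, R2, (0, 1))
(7, 0, R2, (0, 2))
(7, 0, R2, (1, 2))
(7, 0, R3, (2, 3))
(7, 0, R7, (2,))
(7, 1, R3, (2, 3))
(7, 2, R3, (2, 3))
(7, 3, R3, (2, 3))
(7, 3, R6, (0, 3))

bar 0: v0=E3 v1=E4 v2=B4 v3=G4 downbeat m3
bar 1: v0=G3 v1=E4 v2=A4 v3=D4 downbeat P5
bar 2: v0=F3 v1=D4 v2=E4 v3=F4 downbeat P8
bar 3: v0=E3 v1=E4 v2=F4 v3=B3 downbeat P5
bar 4: v0=F3 v1=E4 v2=E4 v3=C4 downbeat P5
bar 5: v0=D3 v1=D4 v2=C4 v3=D4 downbeat P8
bar 6: v0=D3 v1=B3 v2=F4 v3=D4 downbeat P8
bar 7: v0=E3 v1=E4 v2=B4 v3=G4 downbeat m3
  -> R3 @ bar 0 tick 0 v(2, 3): B4 above G4
  -> R5 @ bar 0 tick 0 v(0, 3): opens on m3
  -> R3 @ bar 0 tick 1 v(2, 3): B4 above G4
  -> R3 @ bar 0 tick 2 v(2, 3): B4 above G4
  -> R3 @ bar 0 tick 3 v(2, 3): B4 above G4
  -> R2 @ bar 1 tick 0 v(2, 3): B4/G4 M3 -> A4/D4 P5 similar
  -> R3 @ bar 1 tick 0 v(2, 3): A4 above D4
  -> R4 @ bar 1 tick 0 v(0, 2): G3/A4 M2 untreated
  -> R3 @ bar 1 tick 1 v(2, 3): A4 above D4
  -> R3 @ bar 1 tick 2 v(2, 3): A4 above D4
  -> R3 @ bar 1 tick 3 v(2, 3): A4 above D4
  -> R4 @ bar 2 tick 0 v(0, 2): F3/E4 M7 untreated
  -> R2 @ bar 3 tick 0 v(0, 3): F3/F4 P8 -> E3/B3 P5 similar
  -> R3 @ bar 3 tick 0 v(2, 3): F4 above B3
  -> R4 @ bar 3 tick 0 v(0, 2): E3/F4 m2 untreated
  -> R7 @ bar 3 tick 0 v(3,): F4->B3 leap 6st
  -> R3 @ bar 3 tick 1 v(2, 3): F4 above B3
  -> R3 @ bar 3 tick 2 v(2, 3): F4 above B3
  -> R3 @ bar 3 tick 3 v(2, 3): F4 above B3
  -> R1 @ bar 4 tick 0 v(0, 3): E3/B3 P5 -> F3/C4 P5 similar
  -> R3 @ bar 4 tick 0 v(2, 3): E4 above C4
  -> R4 @ bar 4 tick 0 v(0, 1): F3/E4 M7 untreated
  -> R4 @ bar 4 tick 0 v(0, 2): F3/E4 M7 untreated
  -> R3 @ bar 4 tick 1 v(2, 3): E4 above C4
  -> R3 @ bar 4 tick 2 v(2, 3): E4 above C4
  -> R3 @ bar 4 tick 3 v(2, 3): E4 above C4
  -> R2 @ bar 5 tick 0 v(0, 1): F3/E4 M7 -> D3/D4 P8 similar
  -> R3 @ bar 5 tick 0 v(1, 2): D4 above C4
  -> R4 @ bar 5 tick 0 v(0, 2): D3/C4 m7 untreated
  -> R3 @ bar 5 tick 1 v(1, 2): D4 above C4
  -> R3 @ bar 5 tick 2 v(1, 2): D4 above C4
  -> R3 @ bar 5 tick 3 v(1, 2): D4 above C4
  -> R3 @ bar 6 tick 0 v(2, 3): F4 above D4
  -> R8 @ bar 6 tick 0 v(0, 3): penult P8 not 3rd/6th
  -> R3 @ bar 6 tick 1 v(2, 3): F4 above D4
  -> R3 @ bar 6 tick 2 v(2, 3): F4 above D4
  -> R3 @ bar 6 tick 3 v(2, 3): F4 above D4
  -> R2 @ bar 7 tick 0 v(0, 1): D3/B3 M6 -> E3/E4 P8 similar
  -> R2 @ bar 7 tick 0 v(0, 2): D3/F4 m3 -> E3/B4 P5 similar
  -> R2 @ bar 7 tick 0 v(1, 2): B3/F4 TT -> E4/B4 P5 similar
  -> R3 @ bar 7 tick 0 v(2, 3): B4 above G4
  -> R7 @ bar 7 tick 0 v(2,): F4->B4 leap 6st
  -> R3 @ bar 7 tick 1 v(2, 3): B4 above G4
  -> R3 @ bar 7 tick 2 v(2, 3): B4 above G4
  -> R3 @ bar 7 tick 3 v(2, 3): B4 above G4
  -> R6 @ bar 7 tick 3 v(0, 3): closes on m3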